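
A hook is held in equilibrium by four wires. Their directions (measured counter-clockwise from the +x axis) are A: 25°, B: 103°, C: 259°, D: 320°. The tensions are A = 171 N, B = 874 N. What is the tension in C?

T_C ≈ 779 N

Resolve: ΣF_x = 171 cos 25° + 874 cos 103° + T_C cos 259° + T_D cos 320° = 0.
        ΣF_y = 171 sin 25° + 874 sin 103° + T_C sin 259° + T_D sin 320° = 0.
The known terms sum to (-41.63, 923.9) N, so -0.1908 T_C + 0.7660 T_D = 41.63 and -0.9816 T_C − 0.6428 T_D = -923.9.
Solving simultaneously: T_C = 778.6 N, T_D = 248.3 N.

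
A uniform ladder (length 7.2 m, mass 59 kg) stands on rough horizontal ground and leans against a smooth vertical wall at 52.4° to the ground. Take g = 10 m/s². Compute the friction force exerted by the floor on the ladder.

f ≈ 227 N

Torques about the foot: N_wall · 7.2 sin 52.4° = 59×10×3.6 cos 52.4° → N_wall = 227.18 N.
ΣF_x = 0: f_floor = N_wall = 227.18 N.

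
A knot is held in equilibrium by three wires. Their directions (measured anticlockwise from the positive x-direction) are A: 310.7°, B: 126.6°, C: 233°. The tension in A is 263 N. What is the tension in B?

Resolve: ΣF_x = 263 cos 310.7° + T_B cos 126.6° + T_C cos 233° = 0.
        ΣF_y = 263 sin 310.7° + T_B sin 126.6° + T_C sin 233° = 0.
The known terms sum to (171.5, -199.4) N, so -0.5962 T_B − 0.6018 T_C = -171.5 and 0.8028 T_B − 0.7986 T_C = 199.4.
Solving simultaneously: T_B = 267.9 N, T_C = 19.60 N.

T_B ≈ 268 N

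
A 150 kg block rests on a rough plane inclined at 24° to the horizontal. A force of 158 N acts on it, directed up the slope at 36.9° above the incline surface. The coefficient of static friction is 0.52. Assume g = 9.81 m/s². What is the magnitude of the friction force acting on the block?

Axes along / perpendicular to the incline. W sin 24° = 598.5 N down-slope; W cos 24° = 1344 N into the surface.
Perpendicular: N = W cos 24° − P sin 36.9° = 1344 − 94.87 = 1249 N.
Along incline: P cos 36.9° + f = W sin 24° (friction acts up-slope) → f = 598.5 − 126.4 = 472.2 N.
|f| = 472.2 N ≤ μN = 649.7 N, so the block is indeed static.

f ≈ 472 N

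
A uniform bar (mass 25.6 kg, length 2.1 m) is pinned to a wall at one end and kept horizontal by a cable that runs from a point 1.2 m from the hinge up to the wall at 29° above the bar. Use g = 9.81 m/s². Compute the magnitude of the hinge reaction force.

|H| ≈ 398 N

Take torques about the hinge: T sin 29° · 1.2 = 25.6×9.81×1.05 = 263.69 N·m.
So T = 263.69 / (0.4848 × 1.2) = 453.26 N.
ΣF_x = 0: H_x = T cos 29° = 396.43 N.
ΣF_y = 0: H_y = (25.6×9.81) − T sin 29° = 251.14 − 219.74 = 31.392 N.
|H| = √(H_x² + H_y²) = √((396.43)² + (31.392)²) = 397.67 N.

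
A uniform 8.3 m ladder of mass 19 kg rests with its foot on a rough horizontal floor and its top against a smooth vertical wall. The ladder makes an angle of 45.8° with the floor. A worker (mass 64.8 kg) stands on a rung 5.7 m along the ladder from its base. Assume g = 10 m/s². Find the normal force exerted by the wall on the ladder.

N_wall ≈ 525 N

Torques about the foot: N_wall · 8.3 sin 45.8° = 19×10×4.15 cos 45.8° + 64.8×10×5.7 cos 45.8° → N_wall = 525.14 N.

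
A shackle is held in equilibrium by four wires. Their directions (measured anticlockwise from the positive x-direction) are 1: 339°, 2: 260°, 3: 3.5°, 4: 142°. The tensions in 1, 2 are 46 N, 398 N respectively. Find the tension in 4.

Resolve: ΣF_x = 46 cos 339° + 398 cos 260° + T_3 cos 3.5° + T_4 cos 142° = 0.
        ΣF_y = 46 sin 339° + 398 sin 260° + T_3 sin 3.5° + T_4 sin 142° = 0.
The known terms sum to (-26.17, -408.4) N, so 0.9981 T_3 − 0.7880 T_4 = 26.17 and 0.0610 T_3 + 0.6157 T_4 = 408.4.
Solving simultaneously: T_3 = 510 N, T_4 = 612.8 N.

T_4 ≈ 613 N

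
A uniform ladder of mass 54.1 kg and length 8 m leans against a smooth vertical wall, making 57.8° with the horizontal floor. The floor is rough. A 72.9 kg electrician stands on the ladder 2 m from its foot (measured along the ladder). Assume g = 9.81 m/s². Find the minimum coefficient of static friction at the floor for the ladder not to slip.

μ_min ≈ 0.224

ΣF_y = 0: N_floor = 54.1×9.81 + 72.9×9.81 = 1245.9 N.
Torques about the foot: N_wall · 8 sin 57.8° = 54.1×9.81×4 cos 57.8° + 72.9×9.81×2 cos 57.8° → N_wall = 279.69 N.
ΣF_x = 0: f_floor = N_wall = 279.69 N.
μ_min = f_floor / N_floor = 279.69 / 1245.9 = 0.2245.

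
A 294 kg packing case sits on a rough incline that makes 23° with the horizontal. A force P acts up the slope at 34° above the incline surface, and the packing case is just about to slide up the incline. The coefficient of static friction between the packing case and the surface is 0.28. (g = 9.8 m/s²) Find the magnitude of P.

P ≈ 1900 N

On the verge of sliding up the incline, friction equals μN and acts down the slope.
Perpendicular: N + P sin 34° = W cos 23° = 2652 N.
Along incline: P cos 34° = W sin 23° + μN  with W sin 23° = 1126 N.
Solving the pair for P and N: P = 1896 N, N = 1592 N (and f = μN = 445.8 N).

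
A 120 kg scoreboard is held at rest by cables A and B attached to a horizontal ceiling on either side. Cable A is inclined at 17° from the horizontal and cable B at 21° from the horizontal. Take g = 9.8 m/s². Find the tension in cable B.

Weight W = 120 × 9.8 = 1176 N acts straight down.
Horizontal: T_A cos 17° = T_B cos 21°  →  T_A = 0.9762 T_B.
Vertical: T_A sin 17° + T_B sin 21° = 1176.
Substituting the horizontal relation into the vertical equation gives 0.6438 T_B = 1176, so T_B = 1827 N.

T_B ≈ 1830 N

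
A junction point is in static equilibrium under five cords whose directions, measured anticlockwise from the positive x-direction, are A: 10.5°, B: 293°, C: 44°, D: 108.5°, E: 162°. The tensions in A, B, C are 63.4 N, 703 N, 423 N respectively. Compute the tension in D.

T_D ≈ 158 N

Resolve: ΣF_x = 63.4 cos 10.5° + 703 cos 293° + 423 cos 44° + T_D cos 108.5° + T_E cos 162° = 0.
        ΣF_y = 63.4 sin 10.5° + 703 sin 293° + 423 sin 44° + T_D sin 108.5° + T_E sin 162° = 0.
The known terms sum to (641.3, -341.7) N, so -0.3173 T_D − 0.9511 T_E = -641.3 and 0.9483 T_D + 0.3090 T_E = 341.7.
Solving simultaneously: T_D = 157.8 N, T_E = 621.7 N.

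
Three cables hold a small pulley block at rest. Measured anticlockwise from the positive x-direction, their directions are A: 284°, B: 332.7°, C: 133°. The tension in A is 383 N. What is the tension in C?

Resolve: ΣF_x = 383 cos 284° + T_B cos 332.7° + T_C cos 133° = 0.
        ΣF_y = 383 sin 284° + T_B sin 332.7° + T_C sin 133° = 0.
The known terms sum to (92.66, -371.6) N, so 0.8886 T_B − 0.6820 T_C = -92.66 and -0.4586 T_B + 0.7314 T_C = 371.6.
Solving simultaneously: T_B = 550.8 N, T_C = 853.6 N.

T_C ≈ 854 N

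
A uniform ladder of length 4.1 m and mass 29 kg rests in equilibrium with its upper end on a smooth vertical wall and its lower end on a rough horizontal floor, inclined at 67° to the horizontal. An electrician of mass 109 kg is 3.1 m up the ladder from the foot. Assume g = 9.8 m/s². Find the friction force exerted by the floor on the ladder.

Torques about the foot: N_wall · 4.1 sin 67° = 29×9.8×2.05 cos 67° + 109×9.8×3.1 cos 67° → N_wall = 403.15 N.
ΣF_x = 0: f_floor = N_wall = 403.15 N.

f ≈ 403 N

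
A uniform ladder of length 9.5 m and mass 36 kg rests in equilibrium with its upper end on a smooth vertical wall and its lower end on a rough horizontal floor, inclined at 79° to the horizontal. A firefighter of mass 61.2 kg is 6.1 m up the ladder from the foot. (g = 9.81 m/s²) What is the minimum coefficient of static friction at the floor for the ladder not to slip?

ΣF_y = 0: N_floor = 36×9.81 + 61.2×9.81 = 953.53 N.
Torques about the foot: N_wall · 9.5 sin 79° = 36×9.81×4.75 cos 79° + 61.2×9.81×6.1 cos 79° → N_wall = 109.26 N.
ΣF_x = 0: f_floor = N_wall = 109.26 N.
μ_min = f_floor / N_floor = 109.26 / 953.53 = 0.1146.

μ_min ≈ 0.115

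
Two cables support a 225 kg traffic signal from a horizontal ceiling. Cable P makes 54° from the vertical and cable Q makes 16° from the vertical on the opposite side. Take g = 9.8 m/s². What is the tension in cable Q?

T_Q ≈ 1900 N

Angles from the horizontal: cable P is 90° − 54° = 36°, cable Q is 90° − 16° = 74°.
Weight W = 225 × 9.8 = 2205 N acts straight down.
Horizontal: T_P cos 36° = T_Q cos 74°  →  T_P = 0.3407 T_Q.
Vertical: T_P sin 36° + T_Q sin 74° = 2205.
Substituting the horizontal relation into the vertical equation gives 1.162 T_Q = 2205, so T_Q = 1898 N.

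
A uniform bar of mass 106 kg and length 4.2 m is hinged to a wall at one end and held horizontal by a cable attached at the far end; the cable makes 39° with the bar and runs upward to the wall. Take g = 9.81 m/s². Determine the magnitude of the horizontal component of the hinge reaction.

Take torques about the hinge: T sin 39° · 4.2 = 106×9.81×2.1 = 2183.7 N·m.
So T = 2183.7 / (0.6293 × 4.2) = 826.18 N.
ΣF_x = 0: H_x = T cos 39° = 642.06 N.

H_x ≈ 642 N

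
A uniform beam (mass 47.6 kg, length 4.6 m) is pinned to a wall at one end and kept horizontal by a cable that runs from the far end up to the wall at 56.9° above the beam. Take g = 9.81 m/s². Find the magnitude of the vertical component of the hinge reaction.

|H_y| ≈ 233 N

Take torques about the hinge: T sin 56.9° · 4.6 = 47.6×9.81×2.3 = 1074 N·m.
So T = 1074 / (0.8377 × 4.6) = 278.71 N.
ΣF_y = 0: H_y = (47.6×9.81) − T sin 56.9° = 466.96 − 233.48 = 233.48 N.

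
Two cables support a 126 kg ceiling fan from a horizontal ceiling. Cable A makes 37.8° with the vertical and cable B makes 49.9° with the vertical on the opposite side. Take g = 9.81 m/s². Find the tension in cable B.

Angles from the horizontal: cable A is 90° − 37.8° = 52.2°, cable B is 90° − 49.9° = 40.1°.
Weight W = 126 × 9.81 = 1236 N acts straight down.
Horizontal: T_A cos 52.2° = T_B cos 40.1°  →  T_A = 1.248 T_B.
Vertical: T_A sin 52.2° + T_B sin 40.1° = 1236.
Substituting the horizontal relation into the vertical equation gives 1.63 T_B = 1236, so T_B = 758.2 N.

T_B ≈ 758 N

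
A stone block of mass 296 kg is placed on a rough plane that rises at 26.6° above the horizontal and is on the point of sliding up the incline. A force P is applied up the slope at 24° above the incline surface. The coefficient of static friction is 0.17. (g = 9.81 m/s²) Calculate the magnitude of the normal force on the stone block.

On the verge of sliding up the incline, friction equals μN and acts down the slope.
Perpendicular: N + P sin 24° = W cos 26.6° = 2596 N.
Along incline: P cos 24° = W sin 26.6° + μN  with W sin 26.6° = 1300 N.
Solving the pair for P and N: P = 1772 N, N = 1876 N (and f = μN = 318.8 N).

N ≈ 1880 N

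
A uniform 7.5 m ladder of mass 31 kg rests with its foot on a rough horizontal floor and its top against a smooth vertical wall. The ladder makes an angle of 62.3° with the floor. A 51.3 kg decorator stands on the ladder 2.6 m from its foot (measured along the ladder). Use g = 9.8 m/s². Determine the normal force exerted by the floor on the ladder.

N_floor ≈ 807 N

ΣF_y = 0: N_floor = 31×9.8 + 51.3×9.8 = 806.54 N.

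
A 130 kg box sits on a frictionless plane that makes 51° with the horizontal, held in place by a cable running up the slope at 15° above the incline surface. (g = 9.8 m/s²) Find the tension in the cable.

Take axes along and perpendicular to the incline. Weight components: W sin 51° = 990.1 N down-slope, W cos 51° = 801.8 N into the surface.
Along incline: T cos 15° = W sin 51° → T = 1025 N.
Perpendicular: N = W cos 51° − T sin 15° = 536.5 N.

T ≈ 1030 N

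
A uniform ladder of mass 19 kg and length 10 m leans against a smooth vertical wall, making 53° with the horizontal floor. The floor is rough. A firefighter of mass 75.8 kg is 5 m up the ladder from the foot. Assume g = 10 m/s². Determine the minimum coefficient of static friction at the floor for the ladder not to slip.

ΣF_y = 0: N_floor = 19×10 + 75.8×10 = 948 N.
Torques about the foot: N_wall · 10 sin 53° = 19×10×5 cos 53° + 75.8×10×5 cos 53° → N_wall = 357.18 N.
ΣF_x = 0: f_floor = N_wall = 357.18 N.
μ_min = f_floor / N_floor = 357.18 / 948 = 0.3768.

μ_min ≈ 0.377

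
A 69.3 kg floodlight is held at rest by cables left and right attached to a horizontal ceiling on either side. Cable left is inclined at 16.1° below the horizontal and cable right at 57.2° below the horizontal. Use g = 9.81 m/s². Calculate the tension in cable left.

Weight W = 69.3 × 9.81 = 679.8 N acts straight down.
Horizontal: T_left cos 16.1° = T_right cos 57.2°  →  T_right = 1.774 T_left.
Vertical: T_left sin 16.1° + T_right sin 57.2° = 679.8.
Substituting the horizontal relation into the vertical equation gives 1.768 T_left = 679.8, so T_left = 384.5 N.

T_left ≈ 384 N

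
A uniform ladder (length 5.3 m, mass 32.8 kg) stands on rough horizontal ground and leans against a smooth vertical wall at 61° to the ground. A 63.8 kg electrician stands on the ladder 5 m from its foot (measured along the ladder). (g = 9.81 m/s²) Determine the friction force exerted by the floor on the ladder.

f ≈ 416 N

Torques about the foot: N_wall · 5.3 sin 61° = 32.8×9.81×2.65 cos 61° + 63.8×9.81×5 cos 61° → N_wall = 416.47 N.
ΣF_x = 0: f_floor = N_wall = 416.47 N.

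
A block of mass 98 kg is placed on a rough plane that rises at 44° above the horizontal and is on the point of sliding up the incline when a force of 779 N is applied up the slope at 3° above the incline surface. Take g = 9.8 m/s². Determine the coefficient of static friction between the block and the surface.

μ ≈ 0.170

On the verge of sliding up the incline, friction is at its maximum μN and acts down the slope.
Perpendicular to incline: N = W cos 44° − P sin 3° = 690.9 − 40.77 = 650.1 N.
Along incline: P cos 3° − μN = W sin 44° → μ = −(W sin 44° − P cos 3°) / N = 0.1704.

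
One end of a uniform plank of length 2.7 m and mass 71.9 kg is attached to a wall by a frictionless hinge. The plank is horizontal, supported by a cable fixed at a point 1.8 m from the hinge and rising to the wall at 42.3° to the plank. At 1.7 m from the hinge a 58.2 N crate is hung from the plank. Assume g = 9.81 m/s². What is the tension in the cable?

T ≈ 868 N

Take torques about the hinge: T sin 42.3° · 1.8 = 71.9×9.81×1.35 + 58.2×1.7 = 1051.1 N·m.
So T = 1051.1 / (0.6730 × 1.8) = 867.7 N.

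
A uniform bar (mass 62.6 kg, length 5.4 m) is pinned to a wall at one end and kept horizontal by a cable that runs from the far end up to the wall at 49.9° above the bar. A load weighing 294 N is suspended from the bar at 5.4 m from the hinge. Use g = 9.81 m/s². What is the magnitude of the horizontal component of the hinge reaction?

Take torques about the hinge: T sin 49.9° · 5.4 = 62.6×9.81×2.7 + 294×5.4 = 3245.7 N·m.
So T = 3245.7 / (0.7649 × 5.4) = 785.77 N.
ΣF_x = 0: H_x = T cos 49.9° = 506.13 N.

H_x ≈ 506 N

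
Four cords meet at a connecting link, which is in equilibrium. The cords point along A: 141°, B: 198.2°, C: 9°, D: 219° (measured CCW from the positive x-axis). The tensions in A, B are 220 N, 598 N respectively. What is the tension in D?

T_D ≈ 136 N

Resolve: ΣF_x = 220 cos 141° + 598 cos 198.2° + T_C cos 9° + T_D cos 219° = 0.
        ΣF_y = 220 sin 141° + 598 sin 198.2° + T_C sin 9° + T_D sin 219° = 0.
The known terms sum to (-739.1, -48.33) N, so 0.9877 T_C − 0.7771 T_D = 739.1 and 0.1564 T_C − 0.6293 T_D = 48.33.
Solving simultaneously: T_C = 855.1 N, T_D = 135.8 N.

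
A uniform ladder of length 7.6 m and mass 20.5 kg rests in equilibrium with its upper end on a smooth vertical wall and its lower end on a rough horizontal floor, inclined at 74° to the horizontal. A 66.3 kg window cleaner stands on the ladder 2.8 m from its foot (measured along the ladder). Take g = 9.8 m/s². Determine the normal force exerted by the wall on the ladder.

N_wall ≈ 97.4 N

Torques about the foot: N_wall · 7.6 sin 74° = 20.5×9.8×3.8 cos 74° + 66.3×9.8×2.8 cos 74° → N_wall = 97.444 N.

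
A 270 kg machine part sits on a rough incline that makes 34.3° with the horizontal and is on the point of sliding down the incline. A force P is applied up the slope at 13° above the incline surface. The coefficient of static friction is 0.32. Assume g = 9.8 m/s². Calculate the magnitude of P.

On the verge of sliding down the incline, friction equals μN and acts up the slope.
Perpendicular: N + P sin 13° = W cos 34.3° = 2186 N.
Along incline: P cos 13° + μN = W sin 34.3° with W sin 34.3° = 1491 N.
Solving the pair for P and N: P = 877.2 N, N = 1989 N (and f = μN = 636.3 N).

P ≈ 877 N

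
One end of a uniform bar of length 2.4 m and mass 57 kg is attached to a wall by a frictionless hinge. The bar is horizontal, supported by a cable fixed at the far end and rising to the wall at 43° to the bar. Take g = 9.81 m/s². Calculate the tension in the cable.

Take torques about the hinge: T sin 43° · 2.4 = 57×9.81×1.2 = 671 N·m.
So T = 671 / (0.6820 × 2.4) = 409.95 N.

T ≈ 410 N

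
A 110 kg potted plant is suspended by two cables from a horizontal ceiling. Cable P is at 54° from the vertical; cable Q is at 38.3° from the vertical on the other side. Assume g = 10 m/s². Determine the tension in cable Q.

Angles from the horizontal: cable P is 90° − 54° = 36°, cable Q is 90° − 38.3° = 51.7°.
Weight W = 110 × 10 = 1100 N acts straight down.
Horizontal: T_P cos 36° = T_Q cos 51.7°  →  T_P = 0.7661 T_Q.
Vertical: T_P sin 36° + T_Q sin 51.7° = 1100.
Substituting the horizontal relation into the vertical equation gives 1.235 T_Q = 1100, so T_Q = 890.6 N.

T_Q ≈ 891 N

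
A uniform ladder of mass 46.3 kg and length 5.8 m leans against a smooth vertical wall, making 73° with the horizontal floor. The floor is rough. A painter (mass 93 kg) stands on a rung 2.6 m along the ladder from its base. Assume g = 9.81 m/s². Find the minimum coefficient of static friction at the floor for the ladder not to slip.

ΣF_y = 0: N_floor = 46.3×9.81 + 93×9.81 = 1366.5 N.
Torques about the foot: N_wall · 5.8 sin 73° = 46.3×9.81×2.9 cos 73° + 93×9.81×2.6 cos 73° → N_wall = 194.47 N.
ΣF_x = 0: f_floor = N_wall = 194.47 N.
μ_min = f_floor / N_floor = 194.47 / 1366.5 = 0.1423.

μ_min ≈ 0.142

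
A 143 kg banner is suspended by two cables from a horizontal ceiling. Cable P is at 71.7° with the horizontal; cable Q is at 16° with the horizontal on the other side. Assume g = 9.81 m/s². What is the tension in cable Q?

Weight W = 143 × 9.81 = 1403 N acts straight down.
Horizontal: T_P cos 71.7° = T_Q cos 16°  →  T_P = 3.061 T_Q.
Vertical: T_P sin 71.7° + T_Q sin 16° = 1403.
Substituting the horizontal relation into the vertical equation gives 3.182 T_Q = 1403, so T_Q = 440.8 N.

T_Q ≈ 441 N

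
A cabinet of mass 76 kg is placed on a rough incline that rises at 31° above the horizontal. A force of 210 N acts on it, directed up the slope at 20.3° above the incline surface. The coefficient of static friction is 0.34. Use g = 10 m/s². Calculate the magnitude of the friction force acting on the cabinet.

Axes along / perpendicular to the incline. W sin 31° = 391.4 N down-slope; W cos 31° = 651.4 N into the surface.
Perpendicular: N = W cos 31° − P sin 20.3° = 651.4 − 72.86 = 578.6 N.
Along incline: P cos 20.3° + f = W sin 31° (friction acts up-slope) → f = 391.4 − 197 = 194.5 N.
|f| = 194.5 N ≤ μN = 196.7 N, so the cabinet is indeed static.

f ≈ 194 N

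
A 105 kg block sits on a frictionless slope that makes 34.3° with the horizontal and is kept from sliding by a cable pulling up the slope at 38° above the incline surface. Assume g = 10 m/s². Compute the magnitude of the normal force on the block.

N ≈ 405 N

Take axes along and perpendicular to the incline. Weight components: W sin 34.3° = 591.7 N down-slope, W cos 34.3° = 867.4 N into the surface.
Along incline: T cos 38° = W sin 34.3° → T = 750.9 N.
Perpendicular: N = W cos 34.3° − T sin 38° = 405.1 N.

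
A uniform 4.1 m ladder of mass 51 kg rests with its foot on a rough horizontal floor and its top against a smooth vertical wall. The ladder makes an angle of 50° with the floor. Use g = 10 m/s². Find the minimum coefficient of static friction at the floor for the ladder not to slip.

ΣF_y = 0: N_floor = 51×10 = 510 N.
Torques about the foot: N_wall · 4.1 sin 50° = 51×10×2.05 cos 50° → N_wall = 213.97 N.
ΣF_x = 0: f_floor = N_wall = 213.97 N.
μ_min = f_floor / N_floor = 213.97 / 510 = 0.4195.

μ_min ≈ 0.420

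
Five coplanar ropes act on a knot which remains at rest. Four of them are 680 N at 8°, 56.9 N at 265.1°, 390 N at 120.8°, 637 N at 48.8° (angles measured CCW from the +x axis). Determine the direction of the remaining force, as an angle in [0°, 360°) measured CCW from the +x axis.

θ ≈ 224°

Sum the known components: ΣF_x = 888.4 N, ΣF_y = 852.2 N.
For equilibrium the remaining force must supply (−ΣF_x, −ΣF_y) = (-888.4, -852.2) N.
Magnitude = √((-888.4)² + (-852.2)²) = 1231 N; direction = atan2(-852.2, -888.4) = 223.8°.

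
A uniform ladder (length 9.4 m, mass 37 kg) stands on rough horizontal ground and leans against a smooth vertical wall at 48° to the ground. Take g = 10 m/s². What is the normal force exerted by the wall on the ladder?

Torques about the foot: N_wall · 9.4 sin 48° = 37×10×4.7 cos 48° → N_wall = 166.57 N.

N_wall ≈ 167 N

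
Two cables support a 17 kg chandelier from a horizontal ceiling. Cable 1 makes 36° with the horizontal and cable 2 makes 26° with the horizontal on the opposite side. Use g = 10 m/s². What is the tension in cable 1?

T_1 ≈ 173 N

Weight W = 17 × 10 = 170 N acts straight down.
Horizontal: T_1 cos 36° = T_2 cos 26°  →  T_2 = 0.9001 T_1.
Vertical: T_1 sin 36° + T_2 sin 26° = 170.
Substituting the horizontal relation into the vertical equation gives 0.9824 T_1 = 170, so T_1 = 173.1 N.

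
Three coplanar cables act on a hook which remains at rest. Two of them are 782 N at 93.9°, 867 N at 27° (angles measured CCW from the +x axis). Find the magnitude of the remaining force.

Sum the known components: ΣF_x = 719.3 N, ΣF_y = 1174 N.
For equilibrium the remaining force must supply (−ΣF_x, −ΣF_y) = (-719.3, -1174) N.
Magnitude = √((-719.3)² + (-1174)²) = 1377 N; direction = atan2(-1174, -719.3) = 238.5°.

F ≈ 1380 N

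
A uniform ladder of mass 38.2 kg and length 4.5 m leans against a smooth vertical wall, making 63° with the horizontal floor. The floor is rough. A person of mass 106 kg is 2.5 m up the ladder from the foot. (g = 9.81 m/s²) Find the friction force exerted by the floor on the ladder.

f ≈ 390 N

Torques about the foot: N_wall · 4.5 sin 63° = 38.2×9.81×2.25 cos 63° + 106×9.81×2.5 cos 63° → N_wall = 389.82 N.
ΣF_x = 0: f_floor = N_wall = 389.82 N.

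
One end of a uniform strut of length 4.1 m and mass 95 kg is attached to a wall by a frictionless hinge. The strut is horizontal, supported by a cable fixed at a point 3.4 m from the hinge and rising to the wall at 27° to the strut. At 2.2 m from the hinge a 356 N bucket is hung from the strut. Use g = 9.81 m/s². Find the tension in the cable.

Take torques about the hinge: T sin 27° · 3.4 = 95×9.81×2.05 + 356×2.2 = 2693.7 N·m.
So T = 2693.7 / (0.4540 × 3.4) = 1745.1 N.

T ≈ 1750 N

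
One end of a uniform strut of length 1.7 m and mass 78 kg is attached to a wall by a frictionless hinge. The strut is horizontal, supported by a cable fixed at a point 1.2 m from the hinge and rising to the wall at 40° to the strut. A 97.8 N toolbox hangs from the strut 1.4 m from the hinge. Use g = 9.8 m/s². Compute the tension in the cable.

Take torques about the hinge: T sin 40° · 1.2 = 78×9.8×0.85 + 97.8×1.4 = 786.66 N·m.
So T = 786.66 / (0.6428 × 1.2) = 1019.9 N.

T ≈ 1020 N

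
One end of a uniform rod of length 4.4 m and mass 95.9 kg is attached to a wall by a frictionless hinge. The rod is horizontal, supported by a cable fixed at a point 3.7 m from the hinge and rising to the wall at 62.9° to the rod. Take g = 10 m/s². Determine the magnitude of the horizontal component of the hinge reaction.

Take torques about the hinge: T sin 62.9° · 3.7 = 95.9×10×2.2 = 2109.8 N·m.
So T = 2109.8 / (0.8902 × 3.7) = 640.54 N.
ΣF_x = 0: H_x = T cos 62.9° = 291.79 N.

H_x ≈ 292 N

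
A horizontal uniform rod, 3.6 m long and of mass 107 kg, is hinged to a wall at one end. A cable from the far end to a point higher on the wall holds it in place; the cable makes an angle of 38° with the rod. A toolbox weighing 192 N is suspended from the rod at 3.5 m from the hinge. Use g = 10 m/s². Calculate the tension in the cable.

Take torques about the hinge: T sin 38° · 3.6 = 107×10×1.8 + 192×3.5 = 2598 N·m.
So T = 2598 / (0.6157 × 3.6) = 1172.2 N.

T ≈ 1170 N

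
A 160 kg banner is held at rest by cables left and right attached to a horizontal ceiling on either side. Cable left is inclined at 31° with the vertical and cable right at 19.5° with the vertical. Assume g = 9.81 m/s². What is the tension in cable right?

T_right ≈ 1050 N

Angles from the horizontal: cable left is 90° − 31° = 59°, cable right is 90° − 19.5° = 70.5°.
Weight W = 160 × 9.81 = 1570 N acts straight down.
Horizontal: T_left cos 59° = T_right cos 70.5°  →  T_left = 0.6481 T_right.
Vertical: T_left sin 59° + T_right sin 70.5° = 1570.
Substituting the horizontal relation into the vertical equation gives 1.498 T_right = 1570, so T_right = 1048 N.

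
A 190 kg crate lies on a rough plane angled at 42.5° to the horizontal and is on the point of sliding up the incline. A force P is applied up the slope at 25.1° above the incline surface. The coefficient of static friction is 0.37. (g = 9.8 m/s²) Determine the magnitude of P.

P ≈ 1660 N

On the verge of sliding up the incline, friction equals μN and acts down the slope.
Perpendicular: N + P sin 25.1° = W cos 42.5° = 1373 N.
Along incline: P cos 25.1° = W sin 42.5° + μN  with W sin 42.5° = 1258 N.
Solving the pair for P and N: P = 1662 N, N = 667.8 N (and f = μN = 247.1 N).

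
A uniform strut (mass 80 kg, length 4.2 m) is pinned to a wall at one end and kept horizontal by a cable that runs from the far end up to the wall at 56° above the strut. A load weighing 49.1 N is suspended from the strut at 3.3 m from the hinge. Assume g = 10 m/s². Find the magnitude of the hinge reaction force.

|H| ≈ 506 N

Take torques about the hinge: T sin 56° · 4.2 = 80×10×2.1 + 49.1×3.3 = 1842 N·m.
So T = 1842 / (0.8290 × 4.2) = 529.02 N.
ΣF_x = 0: H_x = T cos 56° = 295.82 N.
ΣF_y = 0: H_y = (80×10 + 49.1) − T sin 56° = 849.1 − 438.58 = 410.52 N.
|H| = √(H_x² + H_y²) = √((295.82)² + (410.52)²) = 506 N.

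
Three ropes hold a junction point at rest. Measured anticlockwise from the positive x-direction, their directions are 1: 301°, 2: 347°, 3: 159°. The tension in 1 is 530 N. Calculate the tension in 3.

Resolve: ΣF_x = 530 cos 301° + T_2 cos 347° + T_3 cos 159° = 0.
        ΣF_y = 530 sin 301° + T_2 sin 347° + T_3 sin 159° = 0.
The known terms sum to (273, -454.3) N, so 0.9744 T_2 − 0.9336 T_3 = -273 and -0.2250 T_2 + 0.3584 T_3 = 454.3.
Solving simultaneously: T_2 = 2345 N, T_3 = 2739 N.

T_3 ≈ 2740 N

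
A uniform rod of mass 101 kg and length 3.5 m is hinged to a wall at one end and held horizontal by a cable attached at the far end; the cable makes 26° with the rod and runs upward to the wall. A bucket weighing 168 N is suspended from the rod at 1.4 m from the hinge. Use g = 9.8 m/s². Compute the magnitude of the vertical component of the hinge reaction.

Take torques about the hinge: T sin 26° · 3.5 = 101×9.8×1.75 + 168×1.4 = 1967.4 N·m.
So T = 1967.4 / (0.4384 × 3.5) = 1282.2 N.
ΣF_y = 0: H_y = (101×9.8 + 168) − T sin 26° = 1157.8 − 562.1 = 595.7 N.

|H_y| ≈ 596 N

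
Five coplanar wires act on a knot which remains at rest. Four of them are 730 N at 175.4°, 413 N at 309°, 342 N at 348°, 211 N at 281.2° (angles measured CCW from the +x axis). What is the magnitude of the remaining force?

F ≈ 548 N

Sum the known components: ΣF_x = -92.23 N, ΣF_y = -540.5 N.
For equilibrium the remaining force must supply (−ΣF_x, −ΣF_y) = (92.23, 540.5) N.
Magnitude = √((92.23)² + (540.5)²) = 548.3 N; direction = atan2(540.5, 92.23) = 80.3°.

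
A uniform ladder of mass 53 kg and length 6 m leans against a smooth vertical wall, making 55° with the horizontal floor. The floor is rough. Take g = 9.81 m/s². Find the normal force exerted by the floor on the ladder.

N_floor ≈ 520 N

ΣF_y = 0: N_floor = 53×9.81 = 519.93 N.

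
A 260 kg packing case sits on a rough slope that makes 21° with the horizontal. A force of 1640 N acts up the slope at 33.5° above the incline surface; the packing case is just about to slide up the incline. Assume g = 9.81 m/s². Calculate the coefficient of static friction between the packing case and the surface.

On the verge of sliding up the incline, friction is at its maximum μN and acts down the slope.
Perpendicular to incline: N = W cos 21° − P sin 33.5° = 2381 − 905.2 = 1476 N.
Along incline: P cos 33.5° − μN = W sin 21° → μ = −(W sin 21° − P cos 33.5°) / N = 0.3073.

μ ≈ 0.307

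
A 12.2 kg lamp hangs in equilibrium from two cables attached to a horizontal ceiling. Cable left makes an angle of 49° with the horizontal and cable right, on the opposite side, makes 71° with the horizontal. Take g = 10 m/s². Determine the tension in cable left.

Weight W = 12.2 × 10 = 122 N acts straight down.
Horizontal: T_left cos 49° = T_right cos 71°  →  T_right = 2.015 T_left.
Vertical: T_left sin 49° + T_right sin 71° = 122.
Substituting the horizontal relation into the vertical equation gives 2.66 T_left = 122, so T_left = 45.86 N.

T_left ≈ 45.9 N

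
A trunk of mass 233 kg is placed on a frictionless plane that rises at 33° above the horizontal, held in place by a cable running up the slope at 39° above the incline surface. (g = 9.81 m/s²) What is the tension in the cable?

T ≈ 1600 N

Take axes along and perpendicular to the incline. Weight components: W sin 33° = 1245 N down-slope, W cos 33° = 1917 N into the surface.
Along incline: T cos 39° = W sin 33° → T = 1602 N.
Perpendicular: N = W cos 33° − T sin 39° = 908.9 N.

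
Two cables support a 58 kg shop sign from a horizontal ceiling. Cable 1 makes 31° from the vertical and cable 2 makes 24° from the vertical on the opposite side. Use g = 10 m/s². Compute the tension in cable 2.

Angles from the horizontal: cable 1 is 90° − 31° = 59°, cable 2 is 90° − 24° = 66°.
Weight W = 58 × 10 = 580 N acts straight down.
Horizontal: T_1 cos 59° = T_2 cos 66°  →  T_1 = 0.7897 T_2.
Vertical: T_1 sin 59° + T_2 sin 66° = 580.
Substituting the horizontal relation into the vertical equation gives 1.59 T_2 = 580, so T_2 = 364.7 N.

T_2 ≈ 365 N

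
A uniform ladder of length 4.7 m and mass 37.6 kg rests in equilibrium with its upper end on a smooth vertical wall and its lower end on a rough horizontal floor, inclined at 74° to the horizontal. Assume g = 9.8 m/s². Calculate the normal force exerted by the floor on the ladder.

ΣF_y = 0: N_floor = 37.6×9.8 = 368.48 N.

N_floor ≈ 368 N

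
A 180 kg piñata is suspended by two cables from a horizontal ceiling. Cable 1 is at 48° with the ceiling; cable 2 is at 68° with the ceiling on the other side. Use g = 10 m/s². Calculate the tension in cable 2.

T_2 ≈ 1340 N

Weight W = 180 × 10 = 1800 N acts straight down.
Horizontal: T_1 cos 48° = T_2 cos 68°  →  T_1 = 0.5598 T_2.
Vertical: T_1 sin 48° + T_2 sin 68° = 1800.
Substituting the horizontal relation into the vertical equation gives 1.343 T_2 = 1800, so T_2 = 1340 N.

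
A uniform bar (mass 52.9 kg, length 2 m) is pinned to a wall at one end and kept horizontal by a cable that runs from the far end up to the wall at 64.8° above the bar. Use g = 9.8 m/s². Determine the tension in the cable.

Take torques about the hinge: T sin 64.8° · 2 = 52.9×9.8×1 = 518.42 N·m.
So T = 518.42 / (0.9048 × 2) = 286.47 N.

T ≈ 286 N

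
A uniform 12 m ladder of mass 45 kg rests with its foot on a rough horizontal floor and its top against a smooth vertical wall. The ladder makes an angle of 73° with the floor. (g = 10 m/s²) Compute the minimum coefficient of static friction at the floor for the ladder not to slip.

μ_min ≈ 0.153

ΣF_y = 0: N_floor = 45×10 = 450 N.
Torques about the foot: N_wall · 12 sin 73° = 45×10×6 cos 73° → N_wall = 68.789 N.
ΣF_x = 0: f_floor = N_wall = 68.789 N.
μ_min = f_floor / N_floor = 68.789 / 450 = 0.1529.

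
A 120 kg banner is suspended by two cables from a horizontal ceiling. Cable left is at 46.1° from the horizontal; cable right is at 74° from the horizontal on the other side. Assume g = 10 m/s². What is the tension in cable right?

Weight W = 120 × 10 = 1200 N acts straight down.
Horizontal: T_left cos 46.1° = T_right cos 74°  →  T_left = 0.3975 T_right.
Vertical: T_left sin 46.1° + T_right sin 74° = 1200.
Substituting the horizontal relation into the vertical equation gives 1.248 T_right = 1200, so T_right = 961.8 N.

T_right ≈ 962 N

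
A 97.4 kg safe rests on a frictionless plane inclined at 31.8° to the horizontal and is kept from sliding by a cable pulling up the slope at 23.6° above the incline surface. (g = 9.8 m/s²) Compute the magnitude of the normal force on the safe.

N ≈ 591 N

Take axes along and perpendicular to the incline. Weight components: W sin 31.8° = 503 N down-slope, W cos 31.8° = 811.2 N into the surface.
Along incline: T cos 23.6° = W sin 31.8° → T = 548.9 N.
Perpendicular: N = W cos 31.8° − T sin 23.6° = 591.5 N.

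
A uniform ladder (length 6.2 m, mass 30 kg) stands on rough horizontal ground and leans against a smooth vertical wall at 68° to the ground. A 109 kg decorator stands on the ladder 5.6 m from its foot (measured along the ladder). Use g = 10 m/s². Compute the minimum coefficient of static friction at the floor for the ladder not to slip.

ΣF_y = 0: N_floor = 30×10 + 109×10 = 1390 N.
Torques about the foot: N_wall · 6.2 sin 68° = 30×10×3.1 cos 68° + 109×10×5.6 cos 68° → N_wall = 458.37 N.
ΣF_x = 0: f_floor = N_wall = 458.37 N.
μ_min = f_floor / N_floor = 458.37 / 1390 = 0.3298.

μ_min ≈ 0.330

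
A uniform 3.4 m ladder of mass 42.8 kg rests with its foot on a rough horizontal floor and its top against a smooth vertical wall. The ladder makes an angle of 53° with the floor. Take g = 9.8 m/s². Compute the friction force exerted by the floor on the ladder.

f ≈ 158 N

Torques about the foot: N_wall · 3.4 sin 53° = 42.8×9.8×1.7 cos 53° → N_wall = 158.04 N.
ΣF_x = 0: f_floor = N_wall = 158.04 N.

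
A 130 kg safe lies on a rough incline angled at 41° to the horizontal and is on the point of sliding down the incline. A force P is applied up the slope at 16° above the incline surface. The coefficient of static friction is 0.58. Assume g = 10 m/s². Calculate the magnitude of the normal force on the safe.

N ≈ 884 N

On the verge of sliding down the incline, friction equals μN and acts up the slope.
Perpendicular: N + P sin 16° = W cos 41° = 981.1 N.
Along incline: P cos 16° + μN = W sin 41° with W sin 41° = 852.9 N.
Solving the pair for P and N: P = 354.2 N, N = 883.5 N (and f = μN = 512.4 N).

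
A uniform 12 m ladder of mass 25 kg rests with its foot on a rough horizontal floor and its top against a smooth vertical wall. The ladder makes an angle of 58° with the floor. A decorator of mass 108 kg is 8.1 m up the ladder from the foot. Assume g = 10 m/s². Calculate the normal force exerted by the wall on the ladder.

N_wall ≈ 534 N

Torques about the foot: N_wall · 12 sin 58° = 25×10×6 cos 58° + 108×10×8.1 cos 58° → N_wall = 533.64 N.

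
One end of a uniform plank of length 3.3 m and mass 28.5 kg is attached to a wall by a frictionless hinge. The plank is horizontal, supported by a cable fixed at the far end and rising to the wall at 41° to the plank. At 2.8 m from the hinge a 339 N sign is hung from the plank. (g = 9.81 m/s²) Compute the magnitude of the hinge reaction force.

|H| ≈ 528 N

Take torques about the hinge: T sin 41° · 3.3 = 28.5×9.81×1.65 + 339×2.8 = 1410.5 N·m.
So T = 1410.5 / (0.6561 × 3.3) = 651.51 N.
ΣF_x = 0: H_x = T cos 41° = 491.7 N.
ΣF_y = 0: H_y = (28.5×9.81 + 339) − T sin 41° = 618.59 − 427.43 = 191.16 N.
|H| = √(H_x² + H_y²) = √((491.7)² + (191.16)²) = 527.55 N.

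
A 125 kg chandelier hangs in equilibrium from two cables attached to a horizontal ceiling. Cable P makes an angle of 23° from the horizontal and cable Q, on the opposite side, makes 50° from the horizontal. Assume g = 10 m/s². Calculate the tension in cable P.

Weight W = 125 × 10 = 1250 N acts straight down.
Horizontal: T_P cos 23° = T_Q cos 50°  →  T_Q = 1.432 T_P.
Vertical: T_P sin 23° + T_Q sin 50° = 1250.
Substituting the horizontal relation into the vertical equation gives 1.488 T_P = 1250, so T_P = 840.2 N.

T_P ≈ 840 N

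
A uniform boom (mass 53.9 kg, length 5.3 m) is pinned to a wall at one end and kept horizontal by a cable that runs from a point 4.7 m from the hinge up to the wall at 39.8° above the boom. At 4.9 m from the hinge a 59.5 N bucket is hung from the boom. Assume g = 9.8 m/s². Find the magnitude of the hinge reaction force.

|H| ≈ 488 N

Take torques about the hinge: T sin 39.8° · 4.7 = 53.9×9.8×2.65 + 59.5×4.9 = 1691.3 N·m.
So T = 1691.3 / (0.6401 × 4.7) = 562.18 N.
ΣF_x = 0: H_x = T cos 39.8° = 431.92 N.
ΣF_y = 0: H_y = (53.9×9.8 + 59.5) − T sin 39.8° = 587.72 − 359.86 = 227.86 N.
|H| = √(H_x² + H_y²) = √((431.92)² + (227.86)²) = 488.34 N.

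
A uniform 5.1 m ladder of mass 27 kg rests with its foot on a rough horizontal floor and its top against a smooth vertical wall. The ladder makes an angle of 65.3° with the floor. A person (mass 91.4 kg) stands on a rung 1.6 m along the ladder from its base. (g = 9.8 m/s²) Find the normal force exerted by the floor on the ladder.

N_floor ≈ 1160 N

ΣF_y = 0: N_floor = 27×9.8 + 91.4×9.8 = 1160.3 N.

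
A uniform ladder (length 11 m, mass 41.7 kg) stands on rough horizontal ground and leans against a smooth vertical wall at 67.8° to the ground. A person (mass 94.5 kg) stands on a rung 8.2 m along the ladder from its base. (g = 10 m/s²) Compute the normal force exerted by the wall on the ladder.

Torques about the foot: N_wall · 11 sin 67.8° = 41.7×10×5.5 cos 67.8° + 94.5×10×8.2 cos 67.8° → N_wall = 372.57 N.

N_wall ≈ 373 N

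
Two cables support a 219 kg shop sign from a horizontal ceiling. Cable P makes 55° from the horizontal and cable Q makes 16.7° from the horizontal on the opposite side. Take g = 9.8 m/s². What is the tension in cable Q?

T_Q ≈ 1300 N

Weight W = 219 × 9.8 = 2146 N acts straight down.
Horizontal: T_P cos 55° = T_Q cos 16.7°  →  T_P = 1.67 T_Q.
Vertical: T_P sin 55° + T_Q sin 16.7° = 2146.
Substituting the horizontal relation into the vertical equation gives 1.655 T_Q = 2146, so T_Q = 1297 N.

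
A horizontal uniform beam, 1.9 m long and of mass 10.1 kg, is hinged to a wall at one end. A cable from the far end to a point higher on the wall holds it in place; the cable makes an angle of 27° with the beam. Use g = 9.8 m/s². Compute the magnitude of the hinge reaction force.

Take torques about the hinge: T sin 27° · 1.9 = 10.1×9.8×0.95 = 94.031 N·m.
So T = 94.031 / (0.4540 × 1.9) = 109.01 N.
ΣF_x = 0: H_x = T cos 27° = 97.13 N.
ΣF_y = 0: H_y = (10.1×9.8) − T sin 27° = 98.98 − 49.49 = 49.49 N.
|H| = √(H_x² + H_y²) = √((97.13)² + (49.49)²) = 109.01 N.

|H| ≈ 109 N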